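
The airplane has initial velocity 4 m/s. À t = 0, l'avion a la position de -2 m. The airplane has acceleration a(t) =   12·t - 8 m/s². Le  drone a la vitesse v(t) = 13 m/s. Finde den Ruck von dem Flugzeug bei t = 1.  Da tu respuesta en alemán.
Um dies zu lösen, müssen wir 1 Ableitung unserer Gleichung für die Beschleunigung a(t) = 12·t - 8 nehmen. Durch Ableiten von der Beschleunigung erhalten wir den Ruck: j(t) = 12. Wir haben den Ruck j(t) = 12. Durch Einsetzen von t = 1: j(1) = 12.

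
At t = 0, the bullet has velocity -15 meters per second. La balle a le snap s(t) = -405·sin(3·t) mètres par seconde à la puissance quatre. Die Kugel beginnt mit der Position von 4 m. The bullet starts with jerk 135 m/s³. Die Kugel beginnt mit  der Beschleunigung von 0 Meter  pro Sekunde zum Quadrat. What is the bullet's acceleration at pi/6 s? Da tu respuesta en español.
Para resolver esto, necesitamos tomar 2 antiderivadas de nuestra ecuación del snap s(t) = -405·sin(3·t). Integrando el snap y usando la condición inicial j(0) = 135, obtenemos j(t) = 135·cos(3·t). La antiderivada de la sacudida, con a(0) = 0, da la aceleración: a(t) = 45·sin(3·t). Tenemos la aceleración a(t) = 45·sin(3·t). Sustituyendo t = pi/6: a(pi/6) = 45.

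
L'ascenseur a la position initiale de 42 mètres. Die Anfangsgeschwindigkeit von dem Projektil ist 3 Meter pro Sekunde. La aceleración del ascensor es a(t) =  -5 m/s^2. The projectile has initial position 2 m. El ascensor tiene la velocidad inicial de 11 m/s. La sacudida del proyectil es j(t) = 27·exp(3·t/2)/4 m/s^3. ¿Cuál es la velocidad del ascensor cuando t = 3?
Necesitamos integrar nuestra ecuación de la aceleración a(t) = -5 1 vez. La integral de la aceleración, con v(0) = 11, da la velocidad: v(t) = 11 - 5·t. De la ecuación de la velocidad v(t) = 11 - 5·t, sustituimos t = 3 para obtener v = -4.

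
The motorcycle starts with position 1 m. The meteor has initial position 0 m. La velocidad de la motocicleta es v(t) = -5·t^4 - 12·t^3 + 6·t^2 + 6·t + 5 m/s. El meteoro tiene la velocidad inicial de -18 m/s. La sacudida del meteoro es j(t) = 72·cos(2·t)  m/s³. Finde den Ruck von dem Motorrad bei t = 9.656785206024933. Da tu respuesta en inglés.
We must differentiate our velocity equation v(t) = -5·t^4 - 12·t^3 + 6·t^2 + 6·t + 5 2 times. The derivative of velocity gives acceleration: a(t) = -20·t^3 - 36·t^2 + 12·t + 6. Differentiating acceleration, we get jerk: j(t) = -60·t^2 - 72·t + 12. We have jerk j(t) = -60·t^2 - 72·t + 12. Substituting t = 9.656785206024933: j(9.656785206024933) = -6278.49856575192.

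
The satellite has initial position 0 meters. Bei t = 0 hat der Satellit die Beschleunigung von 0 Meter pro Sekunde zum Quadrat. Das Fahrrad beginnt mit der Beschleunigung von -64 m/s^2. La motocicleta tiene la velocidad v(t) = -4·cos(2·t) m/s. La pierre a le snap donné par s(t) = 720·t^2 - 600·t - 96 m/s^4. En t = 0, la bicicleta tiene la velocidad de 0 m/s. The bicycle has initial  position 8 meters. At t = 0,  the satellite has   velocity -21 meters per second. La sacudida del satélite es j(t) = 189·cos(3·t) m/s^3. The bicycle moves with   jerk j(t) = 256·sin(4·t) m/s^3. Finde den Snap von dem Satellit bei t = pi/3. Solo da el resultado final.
Der Snap bei t = pi/3 ist s = 0.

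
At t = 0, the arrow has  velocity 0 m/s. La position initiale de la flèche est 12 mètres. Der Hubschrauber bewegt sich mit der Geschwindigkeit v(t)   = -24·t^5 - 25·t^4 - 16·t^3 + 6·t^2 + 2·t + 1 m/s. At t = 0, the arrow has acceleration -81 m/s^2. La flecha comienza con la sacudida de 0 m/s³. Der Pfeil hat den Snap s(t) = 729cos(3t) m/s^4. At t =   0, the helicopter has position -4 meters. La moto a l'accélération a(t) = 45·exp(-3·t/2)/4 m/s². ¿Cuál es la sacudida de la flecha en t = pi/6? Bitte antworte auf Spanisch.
Partiendo del snap s(t) = 729·cos(3·t), tomamos 1 antiderivada. La integral del snap, con j(0) = 0, da la sacudida: j(t) = 243·sin(3·t). Usando j(t) = 243·sin(3·t) y sustituyendo t = pi/6, encontramos j = 243.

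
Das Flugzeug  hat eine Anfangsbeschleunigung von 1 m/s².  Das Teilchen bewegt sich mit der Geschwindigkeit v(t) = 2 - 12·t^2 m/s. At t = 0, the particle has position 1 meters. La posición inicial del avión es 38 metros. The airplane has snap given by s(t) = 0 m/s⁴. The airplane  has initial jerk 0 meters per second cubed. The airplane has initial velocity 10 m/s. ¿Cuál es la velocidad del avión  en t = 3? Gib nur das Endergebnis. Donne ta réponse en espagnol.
La respuesta es 13.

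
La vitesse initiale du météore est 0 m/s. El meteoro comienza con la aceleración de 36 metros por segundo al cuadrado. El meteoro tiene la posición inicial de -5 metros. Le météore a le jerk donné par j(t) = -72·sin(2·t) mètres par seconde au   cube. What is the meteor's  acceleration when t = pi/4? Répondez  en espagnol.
Debemos encontrar la antiderivada de nuestra ecuación de la sacudida j(t) = -72·sin(2·t) 1 vez. La antiderivada de la sacudida, con a(0) = 36, da la aceleración: a(t) = 36·cos(2·t). De la ecuación de la aceleración a(t) = 36·cos(2·t), sustituimos t = pi/4 para obtener a = 0.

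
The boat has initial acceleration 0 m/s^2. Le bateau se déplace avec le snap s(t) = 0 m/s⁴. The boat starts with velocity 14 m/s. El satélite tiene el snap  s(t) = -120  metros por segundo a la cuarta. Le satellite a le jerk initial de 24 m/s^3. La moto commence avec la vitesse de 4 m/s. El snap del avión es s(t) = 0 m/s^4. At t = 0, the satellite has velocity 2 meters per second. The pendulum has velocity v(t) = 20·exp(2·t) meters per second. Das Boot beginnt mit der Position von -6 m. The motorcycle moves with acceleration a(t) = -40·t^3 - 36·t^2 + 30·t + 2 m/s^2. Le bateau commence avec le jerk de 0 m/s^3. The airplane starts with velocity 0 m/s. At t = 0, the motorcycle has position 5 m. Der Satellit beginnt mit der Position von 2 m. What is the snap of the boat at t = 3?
Using s(t) = 0 and substituting t = 3, we find s = 0.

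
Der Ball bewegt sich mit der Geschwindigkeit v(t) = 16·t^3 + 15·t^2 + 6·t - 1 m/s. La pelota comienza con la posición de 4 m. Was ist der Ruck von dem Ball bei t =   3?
Wir müssen unsere Gleichung für die Geschwindigkeit v(t) = 16·t^3 + 15·t^2 + 6·t - 1 2-mal ableiten. Die Ableitung von der Geschwindigkeit ergibt die Beschleunigung: a(t) = 48·t^2 + 30·t + 6. Die Ableitung von der Beschleunigung ergibt den Ruck: j(t) = 96·t + 30. Wir haben den Ruck j(t) = 96·t + 30. Durch Einsetzen von t = 3: j(3) = 318.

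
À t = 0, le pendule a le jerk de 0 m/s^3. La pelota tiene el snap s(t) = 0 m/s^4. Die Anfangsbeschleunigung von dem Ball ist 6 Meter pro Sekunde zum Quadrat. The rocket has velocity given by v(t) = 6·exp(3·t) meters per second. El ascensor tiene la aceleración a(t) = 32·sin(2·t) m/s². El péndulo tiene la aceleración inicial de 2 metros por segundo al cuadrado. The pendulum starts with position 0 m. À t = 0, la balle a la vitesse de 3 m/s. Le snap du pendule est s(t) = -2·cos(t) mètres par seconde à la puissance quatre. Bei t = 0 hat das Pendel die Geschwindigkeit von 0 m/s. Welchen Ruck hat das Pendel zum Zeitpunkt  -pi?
Wir müssen unsere Gleichung für den Snap s(t) = -2·cos(t) 1-mal integrieren. Mit ∫s(t)dt und Anwendung von j(0) = 0, finden wir j(t) = -2·sin(t). Mit j(t) = -2·sin(t) und Einsetzen von t = -pi, finden wir j = 0.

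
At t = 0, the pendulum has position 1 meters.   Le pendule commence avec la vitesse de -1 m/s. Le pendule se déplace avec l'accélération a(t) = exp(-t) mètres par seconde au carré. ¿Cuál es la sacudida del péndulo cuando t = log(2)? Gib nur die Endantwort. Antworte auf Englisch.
At t = log(2), j = -1/2.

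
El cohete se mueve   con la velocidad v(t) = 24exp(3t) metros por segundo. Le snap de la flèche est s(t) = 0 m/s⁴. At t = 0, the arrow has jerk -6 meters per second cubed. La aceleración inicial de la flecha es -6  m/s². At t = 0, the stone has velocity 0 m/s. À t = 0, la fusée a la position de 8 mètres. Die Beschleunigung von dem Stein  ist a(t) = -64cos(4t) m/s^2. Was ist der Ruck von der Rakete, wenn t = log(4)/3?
Um dies zu lösen, müssen wir 2 Ableitungen unserer Gleichung für die Geschwindigkeit v(t) = 24·exp(3·t) nehmen. Mit d/dt von v(t) finden wir a(t) = 72·exp(3·t). Durch Ableiten von der Beschleunigung erhalten wir den Ruck: j(t) = 216·exp(3·t). Wir haben den Ruck j(t) = 216·exp(3·t). Durch Einsetzen von t = log(4)/3: j(log(4)/3) = 864.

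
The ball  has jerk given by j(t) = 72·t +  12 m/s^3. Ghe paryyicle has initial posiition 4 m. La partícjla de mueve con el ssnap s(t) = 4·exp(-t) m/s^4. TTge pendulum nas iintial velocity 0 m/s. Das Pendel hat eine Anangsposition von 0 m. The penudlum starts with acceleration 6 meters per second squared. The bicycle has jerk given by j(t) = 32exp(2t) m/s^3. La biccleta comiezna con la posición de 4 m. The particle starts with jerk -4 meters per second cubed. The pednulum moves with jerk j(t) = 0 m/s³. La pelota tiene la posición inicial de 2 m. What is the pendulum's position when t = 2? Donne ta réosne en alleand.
Wir müssen die Stammfunktion unserer Gleichung für den Ruck j(t) = 0 3-mal finden. Mit ∫j(t)dt und Anwendung von a(0) = 6, finden wir a(t) = 6. Die Stammfunktion von der Beschleunigung, mit v(0) = 0, ergibt die Geschwindigkeit: v(t) = 6·t. Die Stammfunktion von der Geschwindigkeit ist die Position. Mit x(0) = 0 erhalten wir x(t) = 3·t^2. Mit x(t) = 3·t^2 und Einsetzen von t = 2, finden wir x = 12.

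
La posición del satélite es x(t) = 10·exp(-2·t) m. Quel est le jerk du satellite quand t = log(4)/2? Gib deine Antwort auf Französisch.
Pour résoudre ceci, nous devons prendre 3 dérivées de notre équation de la position x(t) = 10·exp(-2·t). La dérivée de la position donne la vitesse: v(t) = -20·exp(-2·t). En prenant d/dt de v(t), nous trouvons a(t) = 40·exp(-2·t). La dérivée de l'accélération donne le jerk: j(t) = -80·exp(-2·t). De l'équation du jerk j(t) = -80·exp(-2·t), nous substituons t = log(4)/2 pour obtenir j = -20.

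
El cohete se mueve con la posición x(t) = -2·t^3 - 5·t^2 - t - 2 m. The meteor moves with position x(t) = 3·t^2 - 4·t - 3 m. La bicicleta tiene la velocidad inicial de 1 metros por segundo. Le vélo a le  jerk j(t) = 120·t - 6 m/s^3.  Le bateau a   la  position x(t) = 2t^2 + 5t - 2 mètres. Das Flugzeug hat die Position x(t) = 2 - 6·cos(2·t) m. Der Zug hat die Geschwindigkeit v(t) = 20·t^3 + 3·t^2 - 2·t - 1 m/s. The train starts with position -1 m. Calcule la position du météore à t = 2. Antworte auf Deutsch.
Mit x(t) = 3·t^2 - 4·t - 3 und Einsetzen von t = 2, finden wir x = 1.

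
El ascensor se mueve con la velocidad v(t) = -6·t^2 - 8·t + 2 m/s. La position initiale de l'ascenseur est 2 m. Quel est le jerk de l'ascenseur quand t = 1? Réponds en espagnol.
Debemos derivar nuestra ecuación de la velocidad v(t) = -6·t^2 - 8·t + 2 2 veces. Tomando d/dt de v(t), encontramos a(t) = -12·t - 8. Tomando d/dt de a(t), encontramos j(t) = -12. De la ecuación de la sacudida j(t) = -12, sustituimos t = 1 para obtener j = -12.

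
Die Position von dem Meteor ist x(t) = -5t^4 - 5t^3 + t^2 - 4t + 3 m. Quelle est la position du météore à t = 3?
En utilisant x(t) = -5·t^4 - 5·t^3 + t^2 - 4·t + 3 et en substituant t = 3, nous trouvons x = -540.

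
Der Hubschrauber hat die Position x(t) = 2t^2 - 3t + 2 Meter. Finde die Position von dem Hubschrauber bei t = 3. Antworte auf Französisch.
Nous avons la position x(t) = 2·t^2 - 3·t + 2. En substituant t = 3: x(3) = 11.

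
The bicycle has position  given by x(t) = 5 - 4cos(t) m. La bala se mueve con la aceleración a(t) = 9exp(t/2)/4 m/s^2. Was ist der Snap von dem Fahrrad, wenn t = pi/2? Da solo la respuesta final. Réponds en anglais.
s(pi/2) = 0.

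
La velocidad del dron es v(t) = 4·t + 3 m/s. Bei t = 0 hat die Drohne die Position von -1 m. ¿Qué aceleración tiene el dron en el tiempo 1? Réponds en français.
En partant de la vitesse v(t) = 4·t + 3, nous prenons 1 dérivée. La dérivée de la vitesse donne l'accélération: a(t) = 4. Nous avons l'accélération a(t) = 4. En substituant t = 1: a(1) = 4.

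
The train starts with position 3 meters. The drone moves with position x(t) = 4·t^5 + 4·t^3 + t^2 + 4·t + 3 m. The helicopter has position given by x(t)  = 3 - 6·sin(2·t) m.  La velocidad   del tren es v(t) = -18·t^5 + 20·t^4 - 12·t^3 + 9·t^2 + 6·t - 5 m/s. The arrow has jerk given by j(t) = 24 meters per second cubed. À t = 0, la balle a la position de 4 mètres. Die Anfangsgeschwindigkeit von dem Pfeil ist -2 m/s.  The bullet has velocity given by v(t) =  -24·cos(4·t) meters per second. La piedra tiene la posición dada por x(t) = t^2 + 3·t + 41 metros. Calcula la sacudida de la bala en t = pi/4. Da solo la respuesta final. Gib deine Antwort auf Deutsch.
j(pi/4) = -384.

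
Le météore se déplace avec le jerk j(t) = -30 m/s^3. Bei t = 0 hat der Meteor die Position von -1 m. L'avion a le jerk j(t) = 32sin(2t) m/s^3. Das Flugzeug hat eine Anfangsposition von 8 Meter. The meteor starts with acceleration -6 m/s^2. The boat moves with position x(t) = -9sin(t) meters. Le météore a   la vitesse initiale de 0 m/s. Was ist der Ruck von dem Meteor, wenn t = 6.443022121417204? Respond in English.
Using j(t) = -30 and substituting t = 6.443022121417204, we find j = -30.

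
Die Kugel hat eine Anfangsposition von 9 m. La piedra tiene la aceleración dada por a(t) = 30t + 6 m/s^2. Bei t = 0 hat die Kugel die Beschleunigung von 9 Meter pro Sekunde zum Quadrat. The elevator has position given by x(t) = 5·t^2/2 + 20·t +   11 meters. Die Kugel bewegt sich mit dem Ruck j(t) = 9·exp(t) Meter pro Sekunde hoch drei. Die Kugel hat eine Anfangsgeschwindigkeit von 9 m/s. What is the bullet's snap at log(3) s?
Starting from jerk j(t) = 9·exp(t), we take 1 derivative. Differentiating jerk, we get snap: s(t) = 9·exp(t). From the given snap equation s(t) = 9·exp(t), we substitute t = log(3) to get s = 27.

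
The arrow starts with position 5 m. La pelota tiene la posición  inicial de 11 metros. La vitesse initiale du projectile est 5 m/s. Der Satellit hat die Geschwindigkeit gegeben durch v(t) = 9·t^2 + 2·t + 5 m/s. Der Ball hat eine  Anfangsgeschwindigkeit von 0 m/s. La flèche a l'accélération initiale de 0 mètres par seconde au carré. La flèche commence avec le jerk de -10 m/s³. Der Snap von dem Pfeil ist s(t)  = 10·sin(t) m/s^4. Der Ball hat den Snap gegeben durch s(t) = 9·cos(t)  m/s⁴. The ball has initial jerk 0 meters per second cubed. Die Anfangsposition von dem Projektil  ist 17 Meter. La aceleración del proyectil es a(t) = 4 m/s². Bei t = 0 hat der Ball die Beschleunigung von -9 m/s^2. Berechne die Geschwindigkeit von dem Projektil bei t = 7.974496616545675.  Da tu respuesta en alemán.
Um dies zu lösen, müssen wir 1 Integral unserer Gleichung für die Beschleunigung a(t) = 4 finden. Durch Integration von der Beschleunigung und Verwendung der Anfangsbedingung v(0) = 5, erhalten wir v(t) = 4·t + 5. Mit v(t) = 4·t + 5 und Einsetzen von t = 7.974496616545675, finden wir v = 36.8979864661827.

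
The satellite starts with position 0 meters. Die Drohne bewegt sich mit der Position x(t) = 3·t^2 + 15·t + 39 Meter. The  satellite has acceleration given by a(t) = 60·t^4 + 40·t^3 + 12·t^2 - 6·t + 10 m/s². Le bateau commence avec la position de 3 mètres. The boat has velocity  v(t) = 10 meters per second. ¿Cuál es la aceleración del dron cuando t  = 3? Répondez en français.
En partant de la position x(t) = 3·t^2 + 15·t + 39, nous prenons 2 dérivées. En prenant d/dt de x(t), nous trouvons v(t) = 6·t + 15. La dérivée de la vitesse donne l'accélération: a(t) = 6. De l'équation de l'accélération a(t) = 6, nous substituons t = 3 pour obtenir a = 6.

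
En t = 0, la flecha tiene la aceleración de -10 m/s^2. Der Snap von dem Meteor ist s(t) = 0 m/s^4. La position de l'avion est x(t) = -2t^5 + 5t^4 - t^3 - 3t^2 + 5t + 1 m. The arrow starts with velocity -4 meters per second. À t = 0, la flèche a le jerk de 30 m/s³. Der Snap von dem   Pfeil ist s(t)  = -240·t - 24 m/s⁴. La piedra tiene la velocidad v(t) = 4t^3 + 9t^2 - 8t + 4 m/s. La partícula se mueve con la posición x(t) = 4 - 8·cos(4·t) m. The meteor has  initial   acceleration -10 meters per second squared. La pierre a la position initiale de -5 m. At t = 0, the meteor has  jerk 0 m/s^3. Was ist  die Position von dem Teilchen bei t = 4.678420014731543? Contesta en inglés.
Using x(t) = 4 - 8·cos(4·t) and substituting t = 4.678420014731543, we find x = -3.92626454816411.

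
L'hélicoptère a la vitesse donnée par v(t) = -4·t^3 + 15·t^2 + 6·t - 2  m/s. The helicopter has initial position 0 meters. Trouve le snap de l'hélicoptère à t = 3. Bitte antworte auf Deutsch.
Wir müssen unsere Gleichung für die Geschwindigkeit v(t) = -4·t^3 + 15·t^2 + 6·t - 2 3-mal ableiten. Durch Ableiten von der Geschwindigkeit erhalten wir die Beschleunigung: a(t) = -12·t^2 + 30·t + 6. Mit d/dt von a(t) finden wir j(t) = 30 - 24·t. Durch Ableiten von dem Ruck erhalten wir den Snap: s(t) = -24. Wir haben den Snap s(t) = -24. Durch Einsetzen von t = 3: s(3) = -24.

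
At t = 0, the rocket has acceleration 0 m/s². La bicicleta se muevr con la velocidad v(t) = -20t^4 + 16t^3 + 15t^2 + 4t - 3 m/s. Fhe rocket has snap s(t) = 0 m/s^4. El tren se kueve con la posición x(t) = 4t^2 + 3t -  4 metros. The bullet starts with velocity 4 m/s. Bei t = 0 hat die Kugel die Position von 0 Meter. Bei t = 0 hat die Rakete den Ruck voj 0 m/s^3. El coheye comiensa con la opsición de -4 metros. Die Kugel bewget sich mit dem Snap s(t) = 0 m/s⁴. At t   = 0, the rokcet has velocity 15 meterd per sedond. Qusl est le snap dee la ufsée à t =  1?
De l'équation du snap s(t) = 0, nous substituons t = 1 pour obtenir s = 0.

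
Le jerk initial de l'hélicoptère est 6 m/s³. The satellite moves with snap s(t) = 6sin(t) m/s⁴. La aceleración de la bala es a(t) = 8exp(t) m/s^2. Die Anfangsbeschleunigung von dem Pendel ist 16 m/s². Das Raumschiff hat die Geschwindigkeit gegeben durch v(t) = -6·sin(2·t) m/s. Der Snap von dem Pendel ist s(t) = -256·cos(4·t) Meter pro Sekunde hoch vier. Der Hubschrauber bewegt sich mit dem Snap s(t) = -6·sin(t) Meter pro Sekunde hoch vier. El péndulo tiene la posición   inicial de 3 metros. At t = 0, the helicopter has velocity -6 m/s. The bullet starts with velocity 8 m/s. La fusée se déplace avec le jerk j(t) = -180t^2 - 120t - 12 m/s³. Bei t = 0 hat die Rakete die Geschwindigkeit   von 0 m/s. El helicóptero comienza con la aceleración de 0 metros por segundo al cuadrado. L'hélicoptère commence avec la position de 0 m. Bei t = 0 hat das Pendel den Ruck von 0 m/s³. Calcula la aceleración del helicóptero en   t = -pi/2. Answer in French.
Nous devons trouver l'intégrale de notre équation du snap s(t) = -6·sin(t) 2 fois. En prenant ∫s(t)dt et en appliquant j(0) = 6, nous trouvons j(t) = 6·cos(t). En intégrant le jerk et en utilisant la condition initiale a(0) = 0, nous obtenons a(t) = 6·sin(t). Nous avons l'accélération a(t) = 6·sin(t). En substituant t = -pi/2: a(-pi/2) = -6.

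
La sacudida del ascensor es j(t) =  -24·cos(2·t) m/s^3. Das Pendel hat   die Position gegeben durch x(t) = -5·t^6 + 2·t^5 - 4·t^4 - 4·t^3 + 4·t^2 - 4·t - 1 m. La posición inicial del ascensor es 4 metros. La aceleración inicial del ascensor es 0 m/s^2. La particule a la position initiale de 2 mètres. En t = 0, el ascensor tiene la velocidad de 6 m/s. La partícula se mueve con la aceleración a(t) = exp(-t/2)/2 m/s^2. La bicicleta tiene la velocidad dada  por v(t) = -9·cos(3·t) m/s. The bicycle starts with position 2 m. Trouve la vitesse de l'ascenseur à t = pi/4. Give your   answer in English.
To find the answer, we compute 2 antiderivatives of j(t) = -24·cos(2·t). Taking ∫j(t)dt and applying a(0) = 0, we find a(t) = -12·sin(2·t). The integral of acceleration is velocity. Using v(0) = 6, we get v(t) = 6·cos(2·t). Using v(t) = 6·cos(2·t) and substituting t = pi/4, we find v = 0.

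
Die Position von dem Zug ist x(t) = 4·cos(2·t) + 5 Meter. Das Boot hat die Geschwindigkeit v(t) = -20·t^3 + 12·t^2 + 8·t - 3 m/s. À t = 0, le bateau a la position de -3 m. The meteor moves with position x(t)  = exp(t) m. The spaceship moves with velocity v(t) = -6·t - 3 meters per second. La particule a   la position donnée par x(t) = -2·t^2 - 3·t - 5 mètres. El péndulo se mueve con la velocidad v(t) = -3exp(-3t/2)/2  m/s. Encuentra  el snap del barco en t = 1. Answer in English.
Starting from velocity v(t) = -20·t^3 + 12·t^2 + 8·t - 3, we take 3 derivatives. Taking d/dt of v(t), we find a(t) = -60·t^2 + 24·t + 8. Differentiating acceleration, we get jerk: j(t) = 24 - 120·t. Differentiating jerk, we get snap: s(t) = -120. Using s(t) = -120 and substituting t = 1, we find s = -120.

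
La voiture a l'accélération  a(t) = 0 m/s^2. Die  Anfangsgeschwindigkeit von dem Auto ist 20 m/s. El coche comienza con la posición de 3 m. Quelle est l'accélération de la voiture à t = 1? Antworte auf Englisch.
We have acceleration a(t) = 0. Substituting t = 1: a(1) = 0.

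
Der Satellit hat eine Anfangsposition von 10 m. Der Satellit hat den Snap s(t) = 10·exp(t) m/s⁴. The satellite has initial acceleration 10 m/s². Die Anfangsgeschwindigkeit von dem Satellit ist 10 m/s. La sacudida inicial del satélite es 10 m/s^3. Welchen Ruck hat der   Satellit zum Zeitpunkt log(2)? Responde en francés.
Nous devons intégrer notre équation du snap s(t) = 10·exp(t) 1 fois. La primitive du snap, avec j(0) = 10, donne le jerk: j(t) = 10·exp(t). Nous avons le jerk j(t) = 10·exp(t). En substituant t = log(2): j(log(2)) = 20.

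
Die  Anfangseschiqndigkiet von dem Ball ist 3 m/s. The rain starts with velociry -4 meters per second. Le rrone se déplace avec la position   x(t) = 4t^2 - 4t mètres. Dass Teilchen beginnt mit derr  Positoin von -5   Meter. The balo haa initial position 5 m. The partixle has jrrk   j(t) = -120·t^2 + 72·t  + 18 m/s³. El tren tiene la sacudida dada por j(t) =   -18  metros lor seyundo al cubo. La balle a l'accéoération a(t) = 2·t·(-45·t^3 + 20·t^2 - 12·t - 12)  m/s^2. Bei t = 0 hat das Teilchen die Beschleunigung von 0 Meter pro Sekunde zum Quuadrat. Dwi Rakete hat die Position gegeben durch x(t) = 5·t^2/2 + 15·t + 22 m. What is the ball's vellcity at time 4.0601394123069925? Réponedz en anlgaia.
Starting from acceleration a(t) = 2·t·(-45·t^3 + 20·t^2 - 12·t - 12), we take 1 integral. The integral of acceleration is velocity. Using v(0) = 3, we get v(t) = -18·t^5 + 10·t^4 - 8·t^3 - 12·t^2 + 3. Using v(t) = -18·t^5 + 10·t^4 - 8·t^3 - 12·t^2 + 3 and substituting t = 4.0601394123069925, we find v = -17872.7035167924.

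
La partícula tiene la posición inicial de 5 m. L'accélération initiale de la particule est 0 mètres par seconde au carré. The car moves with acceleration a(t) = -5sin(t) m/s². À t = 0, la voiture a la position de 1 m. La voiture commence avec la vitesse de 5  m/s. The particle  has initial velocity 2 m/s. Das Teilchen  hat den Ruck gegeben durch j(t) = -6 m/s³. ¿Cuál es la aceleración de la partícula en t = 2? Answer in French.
En partant du jerk j(t) = -6, nous prenons 1 intégrale. En prenant ∫j(t)dt et en appliquant a(0) = 0, nous trouvons a(t) = -6·t. En utilisant a(t) = -6·t et en substituant t = 2, nous trouvons a = -12.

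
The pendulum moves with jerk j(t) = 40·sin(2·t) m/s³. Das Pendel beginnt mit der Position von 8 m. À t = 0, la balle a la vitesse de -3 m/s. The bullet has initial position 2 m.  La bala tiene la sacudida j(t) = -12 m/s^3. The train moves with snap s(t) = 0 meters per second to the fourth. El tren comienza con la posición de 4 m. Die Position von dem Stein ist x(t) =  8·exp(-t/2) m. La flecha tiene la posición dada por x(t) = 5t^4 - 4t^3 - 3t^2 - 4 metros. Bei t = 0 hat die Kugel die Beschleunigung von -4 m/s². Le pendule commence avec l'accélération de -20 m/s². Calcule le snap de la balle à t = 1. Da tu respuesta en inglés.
We must differentiate our jerk equation j(t) = -12 1 time. Taking d/dt of j(t), we find s(t) = 0. Using s(t) = 0 and substituting t = 1, we find s = 0.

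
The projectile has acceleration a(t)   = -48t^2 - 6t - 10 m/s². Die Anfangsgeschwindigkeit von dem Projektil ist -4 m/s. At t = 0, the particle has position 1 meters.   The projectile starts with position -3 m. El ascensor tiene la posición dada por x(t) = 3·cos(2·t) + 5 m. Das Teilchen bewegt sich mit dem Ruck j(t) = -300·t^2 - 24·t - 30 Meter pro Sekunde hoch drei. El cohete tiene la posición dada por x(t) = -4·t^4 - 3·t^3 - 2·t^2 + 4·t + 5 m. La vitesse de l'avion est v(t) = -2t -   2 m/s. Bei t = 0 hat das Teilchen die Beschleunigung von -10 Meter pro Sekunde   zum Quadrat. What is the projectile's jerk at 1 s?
We must differentiate our acceleration equation a(t) = -48·t^2 - 6·t - 10 1 time. Differentiating acceleration, we get jerk: j(t) = -96·t - 6. We have jerk j(t) = -96·t - 6. Substituting t = 1: j(1) = -102.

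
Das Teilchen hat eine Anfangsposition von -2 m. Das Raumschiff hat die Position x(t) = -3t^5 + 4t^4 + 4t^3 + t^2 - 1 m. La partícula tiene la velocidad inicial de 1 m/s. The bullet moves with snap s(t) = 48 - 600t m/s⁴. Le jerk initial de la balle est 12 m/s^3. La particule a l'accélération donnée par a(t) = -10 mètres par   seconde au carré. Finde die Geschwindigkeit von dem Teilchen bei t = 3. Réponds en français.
Nous devons intégrer notre équation de l'accélération a(t) = -10 1 fois. L'intégrale de l'accélération, avec v(0) = 1, donne la vitesse: v(t) = 1 - 10·t. En utilisant v(t) = 1 - 10·t et en substituant t = 3, nous trouvons v = -29.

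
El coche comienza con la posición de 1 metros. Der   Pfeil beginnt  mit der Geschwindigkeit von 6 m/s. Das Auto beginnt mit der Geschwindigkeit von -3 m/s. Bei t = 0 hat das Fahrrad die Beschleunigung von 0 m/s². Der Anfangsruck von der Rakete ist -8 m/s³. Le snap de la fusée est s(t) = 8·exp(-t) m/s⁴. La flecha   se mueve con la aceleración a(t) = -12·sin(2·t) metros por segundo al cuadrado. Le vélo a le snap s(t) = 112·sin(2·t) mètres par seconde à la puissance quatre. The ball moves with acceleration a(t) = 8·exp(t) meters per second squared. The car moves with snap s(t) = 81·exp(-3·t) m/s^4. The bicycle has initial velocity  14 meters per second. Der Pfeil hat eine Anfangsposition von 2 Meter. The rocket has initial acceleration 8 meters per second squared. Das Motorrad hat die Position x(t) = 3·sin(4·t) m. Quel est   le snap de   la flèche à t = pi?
Pour résoudre ceci, nous devons prendre 2 dérivées de notre équation de l'accélération a(t) = -12·sin(2·t). La dérivée de l'accélération donne le jerk: j(t) = -24·cos(2·t). En dérivant le jerk, nous obtenons le snap: s(t) = 48·sin(2·t). Nous avons le snap s(t) = 48·sin(2·t). En substituant t = pi: s(pi) = 0.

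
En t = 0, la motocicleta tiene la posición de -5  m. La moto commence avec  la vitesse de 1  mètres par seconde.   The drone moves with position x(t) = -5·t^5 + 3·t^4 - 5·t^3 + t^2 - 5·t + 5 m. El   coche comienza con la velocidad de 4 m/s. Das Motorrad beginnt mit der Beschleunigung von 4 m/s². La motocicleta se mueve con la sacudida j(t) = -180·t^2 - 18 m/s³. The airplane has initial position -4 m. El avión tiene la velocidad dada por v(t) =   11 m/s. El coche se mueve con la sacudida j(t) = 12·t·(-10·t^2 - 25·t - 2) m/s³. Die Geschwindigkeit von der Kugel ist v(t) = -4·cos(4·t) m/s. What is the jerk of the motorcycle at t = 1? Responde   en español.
Usando j(t) = -180·t^2 - 18 y sustituyendo t = 1, encontramos j = -198.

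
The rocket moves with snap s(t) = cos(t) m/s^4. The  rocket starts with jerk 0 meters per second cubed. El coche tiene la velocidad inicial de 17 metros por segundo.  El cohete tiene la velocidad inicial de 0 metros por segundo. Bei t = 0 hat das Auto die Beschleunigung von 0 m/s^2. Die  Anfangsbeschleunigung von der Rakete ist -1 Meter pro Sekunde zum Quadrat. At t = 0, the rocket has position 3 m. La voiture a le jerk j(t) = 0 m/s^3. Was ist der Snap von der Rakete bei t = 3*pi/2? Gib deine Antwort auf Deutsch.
Mit s(t) = cos(t) und Einsetzen von t = 3*pi/2, finden wir s = 0.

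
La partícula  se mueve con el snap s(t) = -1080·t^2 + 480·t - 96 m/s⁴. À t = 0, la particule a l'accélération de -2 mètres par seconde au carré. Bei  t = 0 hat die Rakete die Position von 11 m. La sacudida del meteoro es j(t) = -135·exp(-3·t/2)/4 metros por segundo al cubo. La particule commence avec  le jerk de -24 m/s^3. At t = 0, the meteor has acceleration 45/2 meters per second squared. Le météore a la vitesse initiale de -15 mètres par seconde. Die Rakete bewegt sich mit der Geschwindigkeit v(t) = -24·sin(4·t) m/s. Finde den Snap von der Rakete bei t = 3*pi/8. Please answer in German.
Ausgehend von der Geschwindigkeit v(t) = -24·sin(4·t), nehmen wir 3 Ableitungen. Mit d/dt von v(t) finden wir a(t) = -96·cos(4·t). Die Ableitung von der Beschleunigung ergibt den Ruck: j(t) = 384·sin(4·t). Die Ableitung von dem Ruck ergibt den Snap: s(t) = 1536·cos(4·t). Wir haben den Snap s(t) = 1536·cos(4·t). Durch Einsetzen von t = 3*pi/8: s(3*pi/8) = 0.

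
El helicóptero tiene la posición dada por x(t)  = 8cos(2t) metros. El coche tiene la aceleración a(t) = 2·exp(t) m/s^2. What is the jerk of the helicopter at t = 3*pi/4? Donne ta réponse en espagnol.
Debemos derivar nuestra ecuación de la posición x(t) = 8·cos(2·t) 3 veces. Derivando la posición, obtenemos la velocidad: v(t) = -16·sin(2·t). La derivada de la velocidad da la aceleración: a(t) = -32·cos(2·t). La derivada de la aceleración da la sacudida: j(t) = 64·sin(2·t). Usando j(t) = 64·sin(2·t) y sustituyendo t = 3*pi/4, encontramos j = -64.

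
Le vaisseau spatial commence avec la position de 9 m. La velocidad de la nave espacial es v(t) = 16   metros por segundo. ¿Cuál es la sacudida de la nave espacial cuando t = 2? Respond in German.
Ausgehend von der Geschwindigkeit v(t) = 16, nehmen wir 2 Ableitungen. Mit d/dt von v(t) finden wir a(t) = 0. Durch Ableiten von der Beschleunigung erhalten wir den Ruck: j(t) = 0. Aus der Gleichung für den Ruck j(t) = 0, setzen wir t = 2 ein und erhalten j = 0.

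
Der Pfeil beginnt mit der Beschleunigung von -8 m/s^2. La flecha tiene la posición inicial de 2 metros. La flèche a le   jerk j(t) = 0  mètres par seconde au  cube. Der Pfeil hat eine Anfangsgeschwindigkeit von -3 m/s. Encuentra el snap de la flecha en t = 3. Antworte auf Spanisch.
Para resolver esto, necesitamos tomar 1 derivada de nuestra ecuación de la sacudida j(t) = 0. Derivando la sacudida, obtenemos el snap: s(t) = 0. Tenemos el snap s(t) = 0. Sustituyendo t = 3: s(3) = 0.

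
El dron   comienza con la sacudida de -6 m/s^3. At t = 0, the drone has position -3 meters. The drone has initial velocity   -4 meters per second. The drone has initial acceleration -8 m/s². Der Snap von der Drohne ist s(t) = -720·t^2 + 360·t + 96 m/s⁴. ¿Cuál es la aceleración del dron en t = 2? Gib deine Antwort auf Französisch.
Nous devons trouver l'intégrale de notre équation du snap s(t) = -720·t^2 + 360·t + 96 2 fois. En intégrant le snap et en utilisant la condition initiale j(0) = -6, nous obtenons j(t) = -240·t^3 + 180·t^2 + 96·t - 6. En prenant ∫j(t)dt et en appliquant a(0) = -8, nous trouvons a(t) = -60·t^4 + 60·t^3 + 48·t^2 - 6·t - 8. De l'équation de l'accélération a(t) = -60·t^4 + 60·t^3 + 48·t^2 - 6·t - 8, nous substituons t = 2 pour obtenir a = -308.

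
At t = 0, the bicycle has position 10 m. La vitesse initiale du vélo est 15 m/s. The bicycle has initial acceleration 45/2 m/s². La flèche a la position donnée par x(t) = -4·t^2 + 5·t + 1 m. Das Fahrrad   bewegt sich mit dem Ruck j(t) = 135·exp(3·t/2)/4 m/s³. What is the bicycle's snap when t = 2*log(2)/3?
We must differentiate our jerk equation j(t) = 135·exp(3·t/2)/4 1 time. The derivative of jerk gives snap: s(t) = 405·exp(3·t/2)/8. We have snap s(t) = 405·exp(3·t/2)/8. Substituting t = 2*log(2)/3: s(2*log(2)/3) = 405/4.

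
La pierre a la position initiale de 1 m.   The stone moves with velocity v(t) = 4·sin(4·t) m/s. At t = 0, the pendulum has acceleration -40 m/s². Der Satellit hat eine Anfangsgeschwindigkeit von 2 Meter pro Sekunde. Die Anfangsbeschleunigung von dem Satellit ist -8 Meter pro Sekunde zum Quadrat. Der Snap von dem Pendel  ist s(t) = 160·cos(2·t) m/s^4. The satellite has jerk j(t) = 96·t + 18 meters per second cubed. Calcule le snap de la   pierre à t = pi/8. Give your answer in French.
Pour résoudre ceci, nous devons prendre 3 dérivées de notre équation de la vitesse v(t) = 4·sin(4·t). En prenant d/dt de v(t), nous trouvons a(t) = 16·cos(4·t). En dérivant l'accélération, nous obtenons le jerk: j(t) = -64·sin(4·t). En dérivant le jerk, nous obtenons le snap: s(t) = -256·cos(4·t). En utilisant s(t) = -256·cos(4·t) et en substituant t = pi/8, nous trouvons s = 0.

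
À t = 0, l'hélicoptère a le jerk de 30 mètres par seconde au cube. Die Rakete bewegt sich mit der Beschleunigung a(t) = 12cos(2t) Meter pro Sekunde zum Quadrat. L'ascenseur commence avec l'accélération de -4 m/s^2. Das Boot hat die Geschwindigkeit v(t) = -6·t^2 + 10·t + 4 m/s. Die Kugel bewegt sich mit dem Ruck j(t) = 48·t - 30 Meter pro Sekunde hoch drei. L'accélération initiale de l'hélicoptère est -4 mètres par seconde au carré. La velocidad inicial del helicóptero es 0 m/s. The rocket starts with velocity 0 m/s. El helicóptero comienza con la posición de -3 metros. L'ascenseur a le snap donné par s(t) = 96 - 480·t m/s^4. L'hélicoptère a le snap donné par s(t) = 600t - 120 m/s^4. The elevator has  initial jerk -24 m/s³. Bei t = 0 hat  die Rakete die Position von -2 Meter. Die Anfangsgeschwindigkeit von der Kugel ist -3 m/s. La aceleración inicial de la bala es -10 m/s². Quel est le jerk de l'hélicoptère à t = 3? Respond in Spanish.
Partiendo del snap s(t) = 600·t - 120, tomamos 1 antiderivada. La integral del snap es la sacudida. Usando j(0) = 30, obtenemos j(t) = 300·t^2 - 120·t + 30. De la ecuación de la sacudida j(t) = 300·t^2 - 120·t + 30, sustituimos t = 3 para obtener j = 2370.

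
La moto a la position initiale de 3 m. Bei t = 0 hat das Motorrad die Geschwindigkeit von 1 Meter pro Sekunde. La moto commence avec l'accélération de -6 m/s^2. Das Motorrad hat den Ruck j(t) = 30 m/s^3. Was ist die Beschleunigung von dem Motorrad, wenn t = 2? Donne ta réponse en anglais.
To solve this, we need to take 1 antiderivative of our jerk equation j(t) = 30. Taking ∫j(t)dt and applying a(0) = -6, we find a(t) = 30·t - 6. Using a(t) = 30·t - 6 and substituting t = 2, we find a = 54.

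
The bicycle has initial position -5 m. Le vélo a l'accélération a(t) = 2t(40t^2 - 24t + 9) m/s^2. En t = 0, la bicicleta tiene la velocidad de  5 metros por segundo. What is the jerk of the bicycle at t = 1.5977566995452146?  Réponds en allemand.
Um dies zu lösen, müssen wir 1 Ableitung unserer Gleichung für die Beschleunigung a(t) = 2·t·(40·t^2 - 24·t + 9) nehmen. Durch Ableiten von der Beschleunigung erhalten wir den Ruck: j(t) = 80·t^2 + 2·t·(80·t - 24) - 48·t + 18. Mit j(t) = 80·t^2 + 2·t·(80·t - 24) - 48·t + 18 und Einsetzen von t = 1.5977566995452146, finden wir j = 477.293709869648.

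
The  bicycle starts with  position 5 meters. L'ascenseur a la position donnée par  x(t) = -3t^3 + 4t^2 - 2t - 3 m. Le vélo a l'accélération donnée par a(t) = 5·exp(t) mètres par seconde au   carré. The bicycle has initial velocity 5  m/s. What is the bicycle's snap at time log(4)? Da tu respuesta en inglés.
We must differentiate our acceleration equation a(t) = 5·exp(t) 2 times. The derivative of acceleration gives jerk: j(t) = 5·exp(t). Taking d/dt of j(t), we find s(t) = 5·exp(t). From the given snap equation s(t) = 5·exp(t), we substitute t = log(4) to get s = 20.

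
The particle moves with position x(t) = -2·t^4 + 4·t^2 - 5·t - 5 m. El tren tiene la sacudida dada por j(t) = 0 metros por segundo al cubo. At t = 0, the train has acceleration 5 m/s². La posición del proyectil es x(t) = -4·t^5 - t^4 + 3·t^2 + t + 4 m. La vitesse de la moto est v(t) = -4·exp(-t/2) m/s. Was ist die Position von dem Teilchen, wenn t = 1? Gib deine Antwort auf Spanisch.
Usando x(t) = -2·t^4 + 4·t^2 - 5·t - 5 y sustituyendo t = 1, encontramos x = -8.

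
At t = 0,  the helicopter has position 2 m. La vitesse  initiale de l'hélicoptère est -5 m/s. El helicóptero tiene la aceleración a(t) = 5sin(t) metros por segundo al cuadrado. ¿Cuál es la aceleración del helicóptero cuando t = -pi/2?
Usando a(t) = 5·sin(t) y sustituyendo t = -pi/2, encontramos a = -5.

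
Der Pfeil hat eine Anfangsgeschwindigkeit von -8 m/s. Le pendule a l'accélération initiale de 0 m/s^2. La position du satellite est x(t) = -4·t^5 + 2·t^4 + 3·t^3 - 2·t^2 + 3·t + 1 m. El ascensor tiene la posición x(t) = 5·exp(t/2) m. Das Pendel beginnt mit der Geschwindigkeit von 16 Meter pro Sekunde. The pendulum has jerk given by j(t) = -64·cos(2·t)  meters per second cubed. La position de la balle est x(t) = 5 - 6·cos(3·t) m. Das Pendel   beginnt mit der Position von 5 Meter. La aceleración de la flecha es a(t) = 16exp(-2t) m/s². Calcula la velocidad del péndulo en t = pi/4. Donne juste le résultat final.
La velocidad en t = pi/4 es v = 0.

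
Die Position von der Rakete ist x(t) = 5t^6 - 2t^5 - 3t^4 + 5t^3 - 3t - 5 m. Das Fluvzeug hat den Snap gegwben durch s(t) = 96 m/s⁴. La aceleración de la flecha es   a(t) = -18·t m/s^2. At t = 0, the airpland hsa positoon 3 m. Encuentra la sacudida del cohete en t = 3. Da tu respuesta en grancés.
Nous devons dériver notre équation de la position x(t) = 5·t^6 - 2·t^5 - 3·t^4 + 5·t^3 - 3·t - 5 3 fois. En dérivant la position, nous obtenons la vitesse: v(t) = 30·t^5 - 10·t^4 - 12·t^3 + 15·t^2 - 3. En prenant d/dt de v(t), nous trouvons a(t) = 150·t^4 - 40·t^3 - 36·t^2 + 30·t. La dérivée de l'accélération donne le jerk: j(t) = 600·t^3 - 120·t^2 - 72·t + 30. Nous avons le jerk j(t) = 600·t^3 - 120·t^2 - 72·t + 30. En substituant t = 3: j(3) = 14934.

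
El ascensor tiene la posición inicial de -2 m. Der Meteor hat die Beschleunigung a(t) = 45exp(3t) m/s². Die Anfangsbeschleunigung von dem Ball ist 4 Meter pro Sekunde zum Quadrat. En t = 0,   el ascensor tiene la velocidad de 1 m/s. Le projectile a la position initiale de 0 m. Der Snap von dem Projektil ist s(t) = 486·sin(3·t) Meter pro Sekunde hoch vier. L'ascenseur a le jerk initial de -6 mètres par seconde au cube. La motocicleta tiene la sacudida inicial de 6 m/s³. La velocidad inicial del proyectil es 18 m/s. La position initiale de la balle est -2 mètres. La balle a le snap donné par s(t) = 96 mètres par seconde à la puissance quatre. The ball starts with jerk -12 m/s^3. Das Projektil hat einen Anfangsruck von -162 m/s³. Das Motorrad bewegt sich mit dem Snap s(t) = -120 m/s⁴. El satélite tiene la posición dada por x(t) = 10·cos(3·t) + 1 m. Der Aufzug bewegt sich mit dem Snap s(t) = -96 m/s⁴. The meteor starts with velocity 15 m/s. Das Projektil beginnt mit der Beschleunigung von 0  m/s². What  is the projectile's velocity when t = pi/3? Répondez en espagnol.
Partiendo del snap s(t) = 486·sin(3·t), tomamos 3 integrales. La antiderivada del snap, con j(0) = -162, da la sacudida: j(t) = -162·cos(3·t). Tomando ∫j(t)dt y aplicando a(0) = 0, encontramos a(t) = -54·sin(3·t). La antiderivada de la aceleración, con v(0) = 18, da la velocidad: v(t) = 18·cos(3·t). Usando v(t) = 18·cos(3·t) y sustituyendo t = pi/3, encontramos v = -18.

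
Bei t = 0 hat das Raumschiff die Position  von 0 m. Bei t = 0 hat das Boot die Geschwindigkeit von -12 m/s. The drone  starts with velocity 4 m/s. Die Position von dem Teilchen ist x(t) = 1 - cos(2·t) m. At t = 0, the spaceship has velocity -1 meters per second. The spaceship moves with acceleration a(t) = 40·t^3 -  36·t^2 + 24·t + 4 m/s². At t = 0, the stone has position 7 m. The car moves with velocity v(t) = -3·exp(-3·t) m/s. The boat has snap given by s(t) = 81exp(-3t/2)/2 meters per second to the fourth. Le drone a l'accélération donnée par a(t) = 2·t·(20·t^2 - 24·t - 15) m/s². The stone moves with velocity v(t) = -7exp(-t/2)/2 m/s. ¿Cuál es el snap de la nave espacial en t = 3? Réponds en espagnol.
Debemos derivar nuestra ecuación de la aceleración a(t) = 40·t^3 - 36·t^2 + 24·t + 4 2 veces. Derivando la aceleración, obtenemos la sacudida: j(t) = 120·t^2 - 72·t + 24. Tomando d/dt de j(t), encontramos s(t) = 240·t - 72. De la ecuación del snap s(t) = 240·t - 72, sustituimos t = 3 para obtener s = 648.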